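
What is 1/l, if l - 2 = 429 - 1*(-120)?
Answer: 1/551 ≈ 0.0018149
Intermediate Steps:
l = 551 (l = 2 + (429 - 1*(-120)) = 2 + (429 + 120) = 2 + 549 = 551)
1/l = 1/551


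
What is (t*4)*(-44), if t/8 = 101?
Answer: -142208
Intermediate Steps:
t = 808 (t = 8*101 = 808)
(t*4)*(-44) = (808*4)*(-44) = 3232*(-44) = -142208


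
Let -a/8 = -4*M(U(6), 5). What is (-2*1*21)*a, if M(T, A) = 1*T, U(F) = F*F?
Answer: -48384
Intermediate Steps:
U(F) = F²
M(T, A) = T
a = 1152 (a = -(-32)*6² = -(-32)*36 = -8*(-144) = 1152)
(-2*1*21)*a = (-2*1*21)*1152 = -2*21*1152 = -42*1152 = -48384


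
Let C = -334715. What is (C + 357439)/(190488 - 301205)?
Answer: -22724/110717 ≈ -0.20524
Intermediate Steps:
(C + 357439)/(190488 - 301205) = (-334715 + 357439)/(190488 - 301205) = 22724/(-110717) = 22724*(-1/110717) = -22724/110717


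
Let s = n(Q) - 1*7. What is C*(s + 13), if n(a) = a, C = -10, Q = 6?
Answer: -120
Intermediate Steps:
s = -1 (s = 6 - 1*7 = 6 - 7 = -1)
C*(s + 13) = -10*(-1 + 13) = -10*12 = -120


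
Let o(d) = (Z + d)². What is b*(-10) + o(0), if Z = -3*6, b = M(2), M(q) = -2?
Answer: 344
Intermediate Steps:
b = -2
Z = -18
o(d) = (-18 + d)²
b*(-10) + o(0) = -2*(-10) + (-18 + 0)² = 20 + (-18)² = 20 + 324 = 344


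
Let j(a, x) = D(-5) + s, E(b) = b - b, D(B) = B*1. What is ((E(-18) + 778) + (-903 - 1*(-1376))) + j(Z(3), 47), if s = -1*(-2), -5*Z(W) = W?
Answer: 1248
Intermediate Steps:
D(B) = B
E(b) = 0
Z(W) = -W/5
s = 2
j(a, x) = -3 (j(a, x) = -5 + 2 = -3)
((E(-18) + 778) + (-903 - 1*(-1376))) + j(Z(3), 47) = ((0 + 778) + (-903 - 1*(-1376))) - 3 = (778 + (-903 + 1376)) - 3 = (778 + 473) - 3 = 1251 - 3 = 1248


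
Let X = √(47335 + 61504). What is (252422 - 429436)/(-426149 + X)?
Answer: 37717169543/90801430681 + 88507*√108839/90801430681 ≈ 0.41570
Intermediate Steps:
X = √108839 ≈ 329.91
(252422 - 429436)/(-426149 + X) = (252422 - 429436)/(-426149 + √108839) = -177014/(-426149 + √108839)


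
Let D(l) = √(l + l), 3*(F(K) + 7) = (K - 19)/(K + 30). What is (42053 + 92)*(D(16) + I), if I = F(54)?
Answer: -10409815/36 + 168580*√2 ≈ -50753.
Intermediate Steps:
F(K) = -7 + (-19 + K)/(3*(30 + K)) (F(K) = -7 + ((K - 19)/(K + 30))/3 = -7 + ((-19 + K)/(30 + K))/3 = -7 + (-19 + K)/(3*(30 + K)))
D(l) = √2*√l (D(l) = √(2*l) = √2*√l)
I = -247/36 (I = (-649 - 20*54)/(3*(30 + 54)) = (⅓)*(-649 - 1080)/84 = (⅓)*(1/84)*(-1729) = -247/36 ≈ -6.8611)
(42053 + 92)*(D(16) + I) = (42053 + 92)*(√2*√16 - 247/36) = 42145*(√2*4 - 247/36) = 42145*(4*√2 - 247/36) = 42145*(-247/36 + 4*√2) = -10409815/36 + 168580*√2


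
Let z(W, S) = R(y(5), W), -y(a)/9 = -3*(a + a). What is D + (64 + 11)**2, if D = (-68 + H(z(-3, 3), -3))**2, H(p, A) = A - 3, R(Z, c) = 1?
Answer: 11101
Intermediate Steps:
y(a) = 54*a (y(a) = -(-27)*(a + a) = -(-27)*2*a = -(-54)*a = 54*a)
z(W, S) = 1
H(p, A) = -3 + A
D = 5476 (D = (-68 + (-3 - 3))**2 = (-68 - 6)**2 = (-74)**2 = 5476)
D + (64 + 11)**2 = 5476 + (64 + 11)**2 = 5476 + 75**2 = 5476 + 5625 = 11101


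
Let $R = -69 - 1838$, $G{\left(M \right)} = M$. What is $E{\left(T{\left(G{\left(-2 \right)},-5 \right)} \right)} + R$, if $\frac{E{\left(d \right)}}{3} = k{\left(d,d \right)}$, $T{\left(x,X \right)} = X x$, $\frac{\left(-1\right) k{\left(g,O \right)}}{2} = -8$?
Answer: $-1859$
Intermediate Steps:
$k{\left(g,O \right)} = 16$ ($k{\left(g,O \right)} = \left(-2\right) \left(-8\right) = 16$)
$E{\left(d \right)} = 48$ ($E{\left(d \right)} = 3 \cdot 16 = 48$)
$R = -1907$
$E{\left(T{\left(G{\left(-2 \right)},-5 \right)} \right)} + R = 48 - 1907 = -1859$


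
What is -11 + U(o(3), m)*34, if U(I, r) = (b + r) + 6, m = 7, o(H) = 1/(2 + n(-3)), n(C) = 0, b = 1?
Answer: 465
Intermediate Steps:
o(H) = ½ (o(H) = 1/(2 + 0) = 1/2 = ½)
U(I, r) = 7 + r (U(I, r) = (1 + r) + 6 = 7 + r)
-11 + U(o(3), m)*34 = -11 + (7 + 7)*34 = -11 + 14*34 = -11 + 476 = 465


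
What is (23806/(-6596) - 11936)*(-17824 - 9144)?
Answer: 530957189204/1649 ≈ 3.2199e+8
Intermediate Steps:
(23806/(-6596) - 11936)*(-17824 - 9144) = (23806*(-1/6596) - 11936)*(-26968) = (-11903/3298 - 11936)*(-26968) = -39376831/3298*(-26968) = 530957189204/1649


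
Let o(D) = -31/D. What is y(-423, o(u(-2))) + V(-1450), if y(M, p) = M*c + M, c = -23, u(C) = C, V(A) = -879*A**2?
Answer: -1848088194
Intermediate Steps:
y(M, p) = -22*M (y(M, p) = M*(-23) + M = -23*M + M = -22*M)
y(-423, o(u(-2))) + V(-1450) = -22*(-423) - 879*(-1450)**2 = 9306 - 879*2102500 = 9306 - 1848097500 = -1848088194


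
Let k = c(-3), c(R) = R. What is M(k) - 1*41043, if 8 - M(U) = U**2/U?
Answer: -41032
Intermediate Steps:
k = -3
M(U) = 8 - U (M(U) = 8 - U**2/U = 8 - U)
M(k) - 1*41043 = (8 - 1*(-3)) - 1*41043 = (8 + 3) - 41043 = 11 - 41043 = -41032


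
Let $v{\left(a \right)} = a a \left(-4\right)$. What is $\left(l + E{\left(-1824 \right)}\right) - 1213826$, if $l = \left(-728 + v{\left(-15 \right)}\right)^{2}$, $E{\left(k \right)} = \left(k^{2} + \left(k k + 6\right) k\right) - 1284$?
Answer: $-6063652918$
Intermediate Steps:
$E{\left(k \right)} = -1284 + k^{2} + k \left(6 + k^{2}\right)$ ($E{\left(k \right)} = \left(k^{2} + \left(k^{2} + 6\right) k\right) - 1284 = \left(k^{2} + \left(6 + k^{2}\right) k\right) - 1284 = \left(k^{2} + k \left(6 + k^{2}\right)\right) - 1284 = -1284 + k^{2} + k \left(6 + k^{2}\right)$)
$v{\left(a \right)} = - 4 a^{2}$ ($v{\left(a \right)} = a^{2} \left(-4\right) = - 4 a^{2}$)
$l = 2650384$ ($l = \left(-728 - 4 \left(-15\right)^{2}\right)^{2} = \left(-728 - 900\right)^{2} = \left(-1628\right)^{2} = 2650384$)
$\left(l + E{\left(-1824 \right)}\right) - 1213826 = \left(2650384 + \left(-1284 + \left(-1824\right)^{2} + \left(-1824\right)^{3} + 6 \left(-1824\right)\right)\right) - 1213826 = \left(2650384 - 6065089476\right) - 1213826 = -6062439092 - 1213826 = -6063652918$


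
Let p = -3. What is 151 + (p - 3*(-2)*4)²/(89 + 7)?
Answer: 4979/32 ≈ 155.59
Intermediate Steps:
151 + (p - 3*(-2)*4)²/(89 + 7) = 151 + (-3 - 3*(-2)*4)²/(89 + 7) = 151 + (-3 + 6*4)²/96 = 151 + (-3 + 24)²/96 = 151 + (1/96)*21² = 151 + (1/96)*441 = 151 + 147/32 = 4979/32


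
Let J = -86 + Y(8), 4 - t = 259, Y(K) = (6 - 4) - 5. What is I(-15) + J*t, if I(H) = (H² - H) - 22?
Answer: 22913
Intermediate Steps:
Y(K) = -3 (Y(K) = 2 - 5 = -3)
t = -255 (t = 4 - 1*259 = 4 - 259 = -255)
I(H) = -22 + H² - H
J = -89 (J = -86 - 3 = -89)
I(-15) + J*t = (-22 + (-15)² - 1*(-15)) - 89*(-255) = (-22 + 225 + 15) + 22695 = 218 + 22695 = 22913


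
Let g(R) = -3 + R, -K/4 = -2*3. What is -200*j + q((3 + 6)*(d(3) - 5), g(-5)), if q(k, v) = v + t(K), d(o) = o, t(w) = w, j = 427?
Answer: -85384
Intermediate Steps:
K = 24 (K = -(-8)*3 = -4*(-6) = 24)
q(k, v) = 24 + v (q(k, v) = v + 24 = 24 + v)
-200*j + q((3 + 6)*(d(3) - 5), g(-5)) = -200*427 + (24 + (-3 - 5)) = -85400 + (24 - 8) = -85400 + 16 = -85384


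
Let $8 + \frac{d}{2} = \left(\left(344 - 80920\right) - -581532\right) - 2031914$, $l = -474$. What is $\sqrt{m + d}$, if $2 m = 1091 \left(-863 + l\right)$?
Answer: $\frac{i \sqrt{15165062}}{2} \approx 1947.1 i$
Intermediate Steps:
$d = -3061932$ ($d = -16 + 2 \left(\left(\left(344 - 80920\right) - -581532\right) - 2031914\right) = -16 + 2 \left(\left(\left(344 - 80920\right) + 581532\right) - 2031914\right) = -16 + 2 \left(\left(-80576 + 581532\right) - 2031914\right) = -16 + 2 \left(500956 - 2031914\right) = -16 + 2 \left(-1530958\right) = -16 - 3061916 = -3061932$)
$m = - \frac{1458667}{2}$ ($m = \frac{1091 \left(-863 - 474\right)}{2} = \frac{1091 \left(-1337\right)}{2} = \frac{1}{2} \left(-1458667\right) = - \frac{1458667}{2} \approx -7.2933 \cdot 10^{5}$)
$\sqrt{m + d} = \sqrt{- \frac{1458667}{2} - 3061932} = \sqrt{- \frac{7582531}{2}} = \frac{i \sqrt{15165062}}{2}$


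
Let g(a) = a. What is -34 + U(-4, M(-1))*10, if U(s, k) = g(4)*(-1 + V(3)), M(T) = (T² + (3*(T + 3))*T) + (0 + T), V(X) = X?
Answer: 46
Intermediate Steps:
M(T) = T + T² + T*(9 + 3*T) (M(T) = (T² + (3*(3 + T))*T) + T = (T² + (9 + 3*T)*T) + T = (T² + T*(9 + 3*T)) + T = T + T² + T*(9 + 3*T))
U(s, k) = 8 (U(s, k) = 4*(-1 + 3) = 4*2 = 8)
-34 + U(-4, M(-1))*10 = -34 + 8*10 = -34 + 80 = 46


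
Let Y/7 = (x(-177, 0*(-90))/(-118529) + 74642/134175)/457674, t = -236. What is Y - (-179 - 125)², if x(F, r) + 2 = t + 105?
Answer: -96095177386366823507/1039811043490650 ≈ -92416.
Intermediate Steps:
x(F, r) = -133 (x(F, r) = -2 + (-236 + 105) = -2 - 131 = -133)
Y = 8865086893/1039811043490650 (Y = 7*((-133/(-118529) + 74642/134175)/457674) = 7*((-133*(-1/118529) + 74642*(1/134175))*(1/457674)) = 7*((133/118529 + 74642/134175)*(1/457674)) = 7*((8865086893/15903628575)*(1/457674)) = 7*(8865086893/7278677304434550) = 8865086893/1039811043490650 ≈ 8.5257e-6)
Y - (-179 - 125)² = 8865086893/1039811043490650 - (-179 - 125)² = 8865086893/1039811043490650 - 1*(-304)² = 8865086893/1039811043490650 - 1*92416 = 8865086893/1039811043490650 - 92416 = -96095177386366823507/1039811043490650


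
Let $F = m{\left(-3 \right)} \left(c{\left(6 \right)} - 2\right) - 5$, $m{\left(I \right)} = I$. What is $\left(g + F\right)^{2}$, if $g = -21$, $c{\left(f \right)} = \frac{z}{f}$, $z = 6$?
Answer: $529$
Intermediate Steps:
$c{\left(f \right)} = \frac{6}{f}$
$F = -2$ ($F = - 3 \left(\frac{6}{6} - 2\right) - 5 = - 3 \left(6 \cdot \frac{1}{6} - 2\right) - 5 = - 3 \left(1 - 2\right) - 5 = \left(-3\right) \left(-1\right) - 5 = 3 - 5 = -2$)
$\left(g + F\right)^{2} = \left(-21 - 2\right)^{2} = \left(-23\right)^{2} = 529$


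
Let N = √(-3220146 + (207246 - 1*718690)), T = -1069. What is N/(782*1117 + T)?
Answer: I*√3731590/872425 ≈ 0.0022142*I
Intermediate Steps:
N = I*√3731590 (N = √(-3220146 + (207246 - 718690)) = √(-3220146 - 511444) = √(-3731590) = I*√3731590 ≈ 1931.7*I)
N/(782*1117 + T) = (I*√3731590)/(782*1117 - 1069) = (I*√3731590)/(873494 - 1069) = (I*√3731590)/872425 = (I*√3731590)*(1/872425) = I*√3731590/872425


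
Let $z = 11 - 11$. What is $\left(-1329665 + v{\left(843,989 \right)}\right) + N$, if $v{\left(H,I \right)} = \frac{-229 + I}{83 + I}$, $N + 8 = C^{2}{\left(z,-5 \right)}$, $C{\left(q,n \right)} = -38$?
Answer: $- \frac{177982591}{134} \approx -1.3282 \cdot 10^{6}$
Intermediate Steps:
$z = 0$
$N = 1436$ ($N = -8 + \left(-38\right)^{2} = -8 + 1444 = 1436$)
$v{\left(H,I \right)} = \frac{-229 + I}{83 + I}$
$\left(-1329665 + v{\left(843,989 \right)}\right) + N = \left(-1329665 + \frac{-229 + 989}{83 + 989}\right) + 1436 = \left(-1329665 + \frac{1}{1072} \cdot 760\right) + 1436 = \left(-1329665 + \frac{95}{134}\right) + 1436 = - \frac{178175015}{134} + 1436 = - \frac{177982591}{134}$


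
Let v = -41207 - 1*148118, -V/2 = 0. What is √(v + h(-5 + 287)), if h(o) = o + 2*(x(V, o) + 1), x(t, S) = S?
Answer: I*√188477 ≈ 434.14*I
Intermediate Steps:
V = 0 (V = -2*0 = 0)
v = -189325 (v = -41207 - 148118 = -189325)
h(o) = 2 + 3*o (h(o) = o + 2*(o + 1) = o + 2*(1 + o) = o + (2 + 2*o) = 2 + 3*o)
√(v + h(-5 + 287)) = √(-189325 + (2 + 3*(-5 + 287))) = √(-189325 + (2 + 3*282)) = √(-189325 + (2 + 846)) = √(-189325 + 848) = √(-188477) = I*√188477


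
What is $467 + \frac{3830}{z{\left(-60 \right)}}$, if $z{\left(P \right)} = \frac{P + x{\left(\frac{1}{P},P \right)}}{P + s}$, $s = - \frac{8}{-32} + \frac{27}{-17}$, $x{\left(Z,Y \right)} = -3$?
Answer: $\frac{8987779}{2142} \approx 4196.0$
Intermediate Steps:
$s = - \frac{91}{68}$ ($s = \left(-8\right) \left(- \frac{1}{32}\right) + 27 \left(- \frac{1}{17}\right) = \frac{1}{4} - \frac{27}{17} = - \frac{91}{68} \approx -1.3382$)
$z{\left(P \right)} = \frac{-3 + P}{- \frac{91}{68} + P}$ ($z{\left(P \right)} = \frac{P - 3}{P - \frac{91}{68}} = \frac{-3 + P}{- \frac{91}{68} + P}$)
$467 + \frac{3830}{z{\left(-60 \right)}} = 467 + \frac{3830}{68 \frac{1}{-91 + 68 \left(-60\right)} \left(-3 - 60\right)} = 467 + \frac{3830}{68 \frac{1}{-91 - 4080} \left(-63\right)} = 467 + \frac{3830}{68 \frac{1}{-4171} \left(-63\right)} = 467 + \frac{3830}{68 \left(- \frac{1}{4171}\right) \left(-63\right)} = 467 + \frac{3830}{\frac{4284}{4171}} = 467 + 3830 \cdot \frac{4171}{4284} = 467 + \frac{7987465}{2142} = \frac{8987779}{2142}$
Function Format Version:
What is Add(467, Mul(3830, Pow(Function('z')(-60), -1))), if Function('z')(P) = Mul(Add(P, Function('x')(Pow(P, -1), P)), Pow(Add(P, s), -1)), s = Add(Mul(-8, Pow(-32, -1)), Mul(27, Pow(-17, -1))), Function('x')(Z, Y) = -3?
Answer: Rational(8987779, 2142) ≈ 4196.0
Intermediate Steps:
s = Rational(-91, 68) (s = Add(Mul(-8, Rational(-1, 32)), Mul(27, Rational(-1, 17))) = Add(Rational(1, 4), Rational(-27, 17)) = Rational(-91, 68) ≈ -1.3382)
Function('z')(P) = Mul(Pow(Add(Rational(-91, 68), P), -1), Add(-3, P)) (Function('z')(P) = Mul(Add(P, -3), Pow(Add(P, Rational(-91, 68)), -1)) = Mul(Add(-3, P), Pow(Add(Rational(-91, 68), P), -1)) = Mul(Pow(Add(Rational(-91, 68), P), -1), Add(-3, P)))
Add(467, Mul(3830, Pow(Function('z')(-60), -1))) = Add(467, Mul(3830, Pow(Mul(68, Pow(Add(-91, Mul(68, -60)), -1), Add(-3, -60)), -1))) = Add(467, Mul(3830, Pow(Mul(68, Pow(Add(-91, -4080), -1), -63), -1))) = Add(467, Mul(3830, Pow(Mul(68, Pow(-4171, -1), -63), -1))) = Add(467, Mul(3830, Pow(Mul(68, Rational(-1, 4171), -63), -1))) = Add(467, Mul(3830, Pow(Rational(4284, 4171), -1))) = Add(467, Mul(3830, Rational(4171, 4284))) = Add(467, Rational(7987465, 2142)) = Rational(8987779, 2142)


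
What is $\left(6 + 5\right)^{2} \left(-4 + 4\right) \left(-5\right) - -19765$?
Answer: $19765$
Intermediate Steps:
$\left(6 + 5\right)^{2} \left(-4 + 4\right) \left(-5\right) - -19765 = 11^{2} \cdot 0 \left(-5\right) + 19765 = 121 \cdot 0 + 19765 = 0 + 19765 = 19765$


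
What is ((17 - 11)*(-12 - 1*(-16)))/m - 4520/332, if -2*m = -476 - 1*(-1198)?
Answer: -409922/29963 ≈ -13.681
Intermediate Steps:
m = -361 (m = -(-476 - 1*(-1198))/2 = -(-476 + 1198)/2 = -½*722 = -361)
((17 - 11)*(-12 - 1*(-16)))/m - 4520/332 = ((17 - 11)*(-12 - 1*(-16)))/(-361) - 4520/332 = (6*(-12 + 16))*(-1/361) - 4520*1/332 = (6*4)*(-1/361) - 1130/83 = 24*(-1/361) - 1130/83 = -24/361 - 1130/83 = -409922/29963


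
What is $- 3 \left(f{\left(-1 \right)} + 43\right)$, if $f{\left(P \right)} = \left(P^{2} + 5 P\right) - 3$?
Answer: $-108$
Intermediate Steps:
$f{\left(P \right)} = -3 + P^{2} + 5 P$
$- 3 \left(f{\left(-1 \right)} + 43\right) = - 3 \left(\left(-3 + \left(-1\right)^{2} + 5 \left(-1\right)\right) + 43\right) = - 3 \left(\left(-3 + 1 - 5\right) + 43\right) = - 3 \left(-7 + 43\right) = \left(-3\right) 36 = -108$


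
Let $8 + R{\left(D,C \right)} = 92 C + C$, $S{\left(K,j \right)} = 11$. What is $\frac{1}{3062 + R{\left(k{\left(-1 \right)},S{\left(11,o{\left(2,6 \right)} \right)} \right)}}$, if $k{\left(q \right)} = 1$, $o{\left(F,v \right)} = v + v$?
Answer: $\frac{1}{4077} \approx 0.00024528$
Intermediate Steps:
$o{\left(F,v \right)} = 2 v$
$R{\left(D,C \right)} = -8 + 93 C$ ($R{\left(D,C \right)} = -8 + \left(92 C + C\right) = -8 + 93 C$)
$\frac{1}{3062 + R{\left(k{\left(-1 \right)},S{\left(11,o{\left(2,6 \right)} \right)} \right)}} = \frac{1}{3062 + \left(-8 + 93 \cdot 11\right)} = \frac{1}{3062 + \left(-8 + 1023\right)} = \frac{1}{3062 + 1015} = \frac{1}{4077}$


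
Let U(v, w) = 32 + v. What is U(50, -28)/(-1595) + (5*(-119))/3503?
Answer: -1236271/5587285 ≈ -0.22127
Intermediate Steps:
U(50, -28)/(-1595) + (5*(-119))/3503 = (32 + 50)/(-1595) + (5*(-119))/3503 = 82*(-1/1595) - 595*1/3503 = -82/1595 - 595/3503 = -1236271/5587285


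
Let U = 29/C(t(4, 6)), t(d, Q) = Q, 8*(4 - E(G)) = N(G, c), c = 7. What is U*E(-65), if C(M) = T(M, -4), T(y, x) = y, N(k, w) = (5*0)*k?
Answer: 58/3 ≈ 19.333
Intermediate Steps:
N(k, w) = 0 (N(k, w) = 0*k = 0)
E(G) = 4 (E(G) = 4 - 1/8*0 = 4 + 0 = 4)
C(M) = M
U = 29/6 ≈ 4.8333
U*E(-65) = (29/6)*4 = 58/3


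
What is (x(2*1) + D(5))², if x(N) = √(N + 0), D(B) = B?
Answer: (5 + √2)² ≈ 41.142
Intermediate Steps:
x(N) = √N
(x(2*1) + D(5))² = (√(2*1) + 5)² = (√2 + 5)² = (5 + √2)²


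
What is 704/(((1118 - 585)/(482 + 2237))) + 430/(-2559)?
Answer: 4898147194/1363947 ≈ 3591.2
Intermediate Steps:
704/(((1118 - 585)/(482 + 2237))) + 430/(-2559) = 704/((533/2719)) + 430*(-1/2559) = 704/((533*(1/2719))) - 430/2559 = 704/(533/2719) - 430/2559 = 704*(2719/533) - 430/2559 = 1914176/533 - 430/2559 = 4898147194/1363947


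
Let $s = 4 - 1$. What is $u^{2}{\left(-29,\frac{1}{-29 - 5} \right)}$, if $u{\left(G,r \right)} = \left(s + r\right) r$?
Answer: $\frac{10201}{1336336} \approx 0.0076336$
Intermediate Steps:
$s = 3$ ($s = 4 - 1 = 3$)
$u{\left(G,r \right)} = r \left(3 + r\right)$ ($u{\left(G,r \right)} = \left(3 + r\right) r = r \left(3 + r\right)$)
$u^{2}{\left(-29,\frac{1}{-29 - 5} \right)} = \left(\frac{3 + \frac{1}{-29 - 5}}{-29 - 5}\right)^{2} = \left(\frac{3 + \frac{1}{-34}}{-34}\right)^{2} = \left(- \frac{3 - \frac{1}{34}}{34}\right)^{2} = \left(\left(- \frac{1}{34}\right) \frac{101}{34}\right)^{2} = \left(- \frac{101}{1156}\right)^{2} = \frac{10201}{1336336}$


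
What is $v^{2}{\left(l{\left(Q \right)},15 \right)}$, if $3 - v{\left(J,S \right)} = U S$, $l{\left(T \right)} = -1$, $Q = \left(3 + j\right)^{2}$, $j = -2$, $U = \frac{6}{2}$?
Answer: $1764$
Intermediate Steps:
$U = 3$ ($U = 6 \cdot \frac{1}{2} = 3$)
$Q = 1$ ($Q = \left(3 - 2\right)^{2} = 1^{2} = 1$)
$v{\left(J,S \right)} = 3 - 3 S$
$v^{2}{\left(l{\left(Q \right)},15 \right)} = \left(3 - 45\right)^{2} = \left(-42\right)^{2} = 1764$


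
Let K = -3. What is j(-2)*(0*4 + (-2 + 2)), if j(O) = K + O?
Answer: 0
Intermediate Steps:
j(O) = -3 + O
j(-2)*(0*4 + (-2 + 2)) = (-3 - 2)*(0*4 + (-2 + 2)) = -5*(0 + 0) = -5*0 = 0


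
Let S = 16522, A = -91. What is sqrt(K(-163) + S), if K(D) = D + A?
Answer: 14*sqrt(83) ≈ 127.55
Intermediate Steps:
K(D) = -91 + D (K(D) = D - 91 = -91 + D)
sqrt(K(-163) + S) = sqrt((-91 - 163) + 16522) = sqrt(-254 + 16522) = sqrt(16268) = 14*sqrt(83)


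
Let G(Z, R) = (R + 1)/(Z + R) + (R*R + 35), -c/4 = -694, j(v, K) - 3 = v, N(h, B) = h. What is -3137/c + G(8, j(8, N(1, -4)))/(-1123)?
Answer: -75195545/59231512 ≈ -1.2695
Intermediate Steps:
j(v, K) = 3 + v
c = 2776 (c = -4*(-694) = 2776)
G(Z, R) = 35 + R² + (1 + R)/(R + Z) (G(Z, R) = (1 + R)/(R + Z) + (R² + 35) = (1 + R)/(R + Z) + (35 + R²) = 35 + R² + (1 + R)/(R + Z))
-3137/c + G(8, j(8, N(1, -4)))/(-1123) = -3137/2776 + ((1 + (3 + 8)³ + 35*8 + 36*(3 + 8) + 8*(3 + 8)²)/((3 + 8) + 8))/(-1123) = -3137*1/2776 + ((1 + 11³ + 280 + 36*11 + 8*11²)/(11 + 8))*(-1/1123) = -3137/2776 + ((1 + 1331 + 280 + 396 + 8*121)/19)*(-1/1123) = -3137/2776 + ((1 + 1331 + 280 + 396 + 968)/19)*(-1/1123) = -3137/2776 + ((1/19)*2976)*(-1/1123) = -3137/2776 + (2976/19)*(-1/1123) = -3137/2776 - 2976/21337 = -75195545/59231512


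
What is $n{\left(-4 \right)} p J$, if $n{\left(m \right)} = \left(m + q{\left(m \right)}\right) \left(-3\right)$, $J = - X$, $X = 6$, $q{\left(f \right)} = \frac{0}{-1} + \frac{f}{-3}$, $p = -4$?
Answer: $192$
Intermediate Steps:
$q{\left(f \right)} = - \frac{f}{3}$ ($q{\left(f \right)} = 0 \left(-1\right) + f \left(- \frac{1}{3}\right) = 0 - \frac{f}{3} = - \frac{f}{3}$)
$J = -6$ ($J = \left(-1\right) 6 = -6$)
$n{\left(m \right)} = - 2 m$ ($n{\left(m \right)} = \left(m - \frac{m}{3}\right) \left(-3\right) = \frac{2 m}{3} \left(-3\right) = - 2 m$)
$n{\left(-4 \right)} p J = \left(-2\right) \left(-4\right) \left(-4\right) \left(-6\right) = 8 \left(-4\right) \left(-6\right) = \left(-32\right) \left(-6\right) = 192$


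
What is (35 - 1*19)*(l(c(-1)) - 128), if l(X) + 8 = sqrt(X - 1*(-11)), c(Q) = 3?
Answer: -2176 + 16*sqrt(14) ≈ -2116.1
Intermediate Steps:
l(X) = -8 + sqrt(11 + X) (l(X) = -8 + sqrt(X - 1*(-11)) = -8 + sqrt(X + 11) = -8 + sqrt(11 + X))
(35 - 1*19)*(l(c(-1)) - 128) = (35 - 1*19)*((-8 + sqrt(11 + 3)) - 128) = (35 - 19)*((-8 + sqrt(14)) - 128) = 16*(-136 + sqrt(14)) = -2176 + 16*sqrt(14)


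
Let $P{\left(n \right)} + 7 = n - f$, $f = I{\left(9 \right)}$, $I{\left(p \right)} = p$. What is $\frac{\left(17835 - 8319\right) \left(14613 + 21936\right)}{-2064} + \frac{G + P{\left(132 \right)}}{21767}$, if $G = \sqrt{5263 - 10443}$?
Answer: $- \frac{630880711867}{3743924} + \frac{2 i \sqrt{1295}}{21767} \approx -1.6851 \cdot 10^{5} + 0.0033065 i$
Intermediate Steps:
$G = 2 i \sqrt{1295}$ ($G = \sqrt{-5180} = 2 i \sqrt{1295} \approx 71.972 i$)
$f = 9$
$P{\left(n \right)} = -16 + n$ ($P{\left(n \right)} = -7 + \left(n - 9\right) = -7 + \left(-9 + n\right) = -16 + n$)
$\frac{\left(17835 - 8319\right) \left(14613 + 21936\right)}{-2064} + \frac{G + P{\left(132 \right)}}{21767} = \frac{\left(17835 - 8319\right) \left(14613 + 21936\right)}{-2064} + \frac{2 i \sqrt{1295} + \left(-16 + 132\right)}{21767} = 9516 \cdot 36549 \left(- \frac{1}{2064}\right) + \left(2 i \sqrt{1295} + 116\right) \frac{1}{21767} = 347800284 \left(- \frac{1}{2064}\right) + \left(116 + 2 i \sqrt{1295}\right) \frac{1}{21767} = - \frac{28983357}{172} + \left(\frac{116}{21767} + \frac{2 i \sqrt{1295}}{21767}\right) = - \frac{630880711867}{3743924} + \frac{2 i \sqrt{1295}}{21767}$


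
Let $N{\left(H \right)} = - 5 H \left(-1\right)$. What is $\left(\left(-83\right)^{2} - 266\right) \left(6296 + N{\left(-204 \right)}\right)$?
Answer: $34942948$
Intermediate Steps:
$N{\left(H \right)} = 5 H$
$\left(\left(-83\right)^{2} - 266\right) \left(6296 + N{\left(-204 \right)}\right) = \left(\left(-83\right)^{2} - 266\right) \left(6296 + 5 \left(-204\right)\right) = \left(6889 - 266\right) \left(6296 - 1020\right) = 6623 \cdot 5276 = 34942948$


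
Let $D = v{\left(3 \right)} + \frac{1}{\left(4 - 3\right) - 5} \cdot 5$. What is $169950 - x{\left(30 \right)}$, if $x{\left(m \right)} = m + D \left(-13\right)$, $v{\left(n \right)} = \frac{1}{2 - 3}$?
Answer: $\frac{679563}{4} \approx 1.6989 \cdot 10^{5}$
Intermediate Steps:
$v{\left(n \right)} = -1$ ($v{\left(n \right)} = \frac{1}{-1} = -1$)
$D = - \frac{9}{4}$ ($D = -1 + \frac{1}{\left(4 - 3\right) - 5} \cdot 5 = -1 + \frac{1}{1 - 5} \cdot 5 = -1 + \frac{1}{-4} \cdot 5 = -1 - \frac{5}{4} = - \frac{9}{4} \approx -2.25$)
$x{\left(m \right)} = \frac{117}{4} + m$ ($x{\left(m \right)} = m - - \frac{117}{4} = m + \frac{117}{4} = \frac{117}{4} + m$)
$169950 - x{\left(30 \right)} = 169950 - \left(\frac{117}{4} + 30\right) = 169950 - \frac{237}{4} = \frac{679563}{4}$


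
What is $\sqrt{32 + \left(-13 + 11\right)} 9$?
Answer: $9 \sqrt{30} \approx 49.295$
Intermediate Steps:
$\sqrt{32 + \left(-13 + 11\right)} 9 = \sqrt{32 - 2} \cdot 9 = \sqrt{30} \cdot 9 = 9 \sqrt{30}$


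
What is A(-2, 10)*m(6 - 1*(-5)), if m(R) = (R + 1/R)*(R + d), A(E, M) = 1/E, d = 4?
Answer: -915/11 ≈ -83.182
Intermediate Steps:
m(R) = (4 + R)*(R + 1/R) (m(R) = (R + 1/R)*(R + 4) = (R + 1/R)*(4 + R) = (4 + R)*(R + 1/R))
A(-2, 10)*m(6 - 1*(-5)) = (1 + (6 - 1*(-5))**2 + 4*(6 - 1*(-5)) + 4/(6 - 1*(-5)))/(-2) = -(1 + (6 + 5)**2 + 4*(6 + 5) + 4/(6 + 5))/2 = -(1 + 11**2 + 4*11 + 4/11)/2 = -(1 + 121 + 44 + 4*(1/11))/2 = -(1 + 121 + 44 + 4/11)/2 = -1/2*1830/11 = -915/11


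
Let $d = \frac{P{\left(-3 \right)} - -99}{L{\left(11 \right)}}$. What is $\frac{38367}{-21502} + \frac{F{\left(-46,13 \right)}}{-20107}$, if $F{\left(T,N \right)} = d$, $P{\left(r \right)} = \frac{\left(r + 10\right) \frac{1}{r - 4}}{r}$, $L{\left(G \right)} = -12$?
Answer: $- \frac{3470702761}{1945533213} \approx -1.7839$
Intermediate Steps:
$P{\left(r \right)} = \frac{10 + r}{r \left(-4 + r\right)}$ ($P{\left(r \right)} = \frac{\left(10 + r\right) \frac{1}{-4 + r}}{r} = \frac{\frac{1}{-4 + r} \left(10 + r\right)}{r} = \frac{10 + r}{r \left(-4 + r\right)}$)
$d = - \frac{149}{18}$ ($d = \frac{\frac{10 - 3}{\left(-3\right) \left(-4 - 3\right)} - -99}{-12} = \left(\left(- \frac{1}{3}\right) \frac{1}{-7} \cdot 7 + 99\right) \left(- \frac{1}{12}\right) = \left(\left(- \frac{1}{3}\right) \left(- \frac{1}{7}\right) 7 + 99\right) \left(- \frac{1}{12}\right) = \left(\frac{1}{3} + 99\right) \left(- \frac{1}{12}\right) = \frac{298}{3} \left(- \frac{1}{12}\right) = - \frac{149}{18} \approx -8.2778$)
$F{\left(T,N \right)} = - \frac{149}{18}$
$\frac{38367}{-21502} + \frac{F{\left(-46,13 \right)}}{-20107} = \frac{38367}{-21502} - \frac{149}{18 \left(-20107\right)} = 38367 \left(- \frac{1}{21502}\right) - - \frac{149}{361926} = - \frac{38367}{21502} + \frac{149}{361926} = - \frac{3470702761}{1945533213}$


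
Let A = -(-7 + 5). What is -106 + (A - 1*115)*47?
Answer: -5417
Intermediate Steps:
A = 2 (A = -1*(-2) = 2)
-106 + (A - 1*115)*47 = -106 + (2 - 1*115)*47 = -106 + (2 - 115)*47 = -106 - 113*47 = -106 - 5311 = -5417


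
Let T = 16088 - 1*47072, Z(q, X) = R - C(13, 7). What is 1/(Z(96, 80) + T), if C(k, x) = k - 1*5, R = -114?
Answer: -1/31106 ≈ -3.2148e-5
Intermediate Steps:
C(k, x) = -5 + k (C(k, x) = k - 5 = -5 + k)
Z(q, X) = -122 (Z(q, X) = -114 - (-5 + 13) = -114 - 1*8 = -114 - 8 = -122)
T = -30984 (T = 16088 - 47072 = -30984)
1/(Z(96, 80) + T) = 1/(-122 - 30984) = 1/(-31106) = -1/31106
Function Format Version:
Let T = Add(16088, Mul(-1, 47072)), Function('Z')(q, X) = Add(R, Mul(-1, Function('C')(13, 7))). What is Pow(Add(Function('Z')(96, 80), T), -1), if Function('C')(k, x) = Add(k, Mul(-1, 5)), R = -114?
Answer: Rational(-1, 31106) ≈ -3.2148e-5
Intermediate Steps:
Function('C')(k, x) = Add(-5, k) (Function('C')(k, x) = Add(k, -5) = Add(-5, k))
Function('Z')(q, X) = -122 (Function('Z')(q, X) = Add(-114, Mul(-1, Add(-5, 13))) = Add(-114, Mul(-1, 8)) = Add(-114, -8) = -122)
T = -30984 (T = Add(16088, -47072) = -30984)
Pow(Add(Function('Z')(96, 80), T), -1) = Pow(Add(-122, -30984), -1) = Pow(-31106, -1) = Rational(-1, 31106)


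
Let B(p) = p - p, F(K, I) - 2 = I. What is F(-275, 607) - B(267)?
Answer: 609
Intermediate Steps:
F(K, I) = 2 + I
B(p) = 0
F(-275, 607) - B(267) = (2 + 607) - 1*0 = 609 + 0 = 609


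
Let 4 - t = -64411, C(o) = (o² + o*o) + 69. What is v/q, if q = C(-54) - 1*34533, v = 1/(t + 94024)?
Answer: -1/4536425448 ≈ -2.2044e-10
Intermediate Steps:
C(o) = 69 + 2*o² (C(o) = (o² + o²) + 69 = 2*o² + 69 = 69 + 2*o²)
t = 64415 (t = 4 - 1*(-64411) = 4 + 64411 = 64415)
v = 1/158439 (v = 1/(64415 + 94024) = 1/158439 ≈ 6.3116e-6)
q = -28632 (q = (69 + 2*(-54)²) - 1*34533 = (69 + 2*2916) - 34533 = (69 + 5832) - 34533 = 5901 - 34533 = -28632)
v/q = (1/158439)/(-28632) = (1/158439)*(-1/28632) = -1/4536425448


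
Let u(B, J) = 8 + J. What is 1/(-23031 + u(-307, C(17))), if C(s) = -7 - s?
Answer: -1/23047 ≈ -4.3390e-5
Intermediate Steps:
1/(-23031 + u(-307, C(17))) = 1/(-23031 + (8 + (-7 - 1*17))) = 1/(-23031 + (8 + (-7 - 17))) = 1/(-23031 + (8 - 24)) = 1/(-23031 - 16) = 1/(-23047) = -1/23047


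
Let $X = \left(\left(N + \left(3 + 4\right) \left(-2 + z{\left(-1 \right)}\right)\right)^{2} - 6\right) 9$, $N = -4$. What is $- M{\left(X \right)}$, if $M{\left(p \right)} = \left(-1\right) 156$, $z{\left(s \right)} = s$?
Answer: $156$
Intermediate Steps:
$X = 5571$ ($X = \left(\left(-4 + \left(3 + 4\right) \left(-2 - 1\right)\right)^{2} - 6\right) 9 = \left(\left(-4 + 7 \left(-3\right)\right)^{2} - 6\right) 9 = \left(\left(-4 - 21\right)^{2} - 6\right) 9 = \left(\left(-25\right)^{2} - 6\right) 9 = \left(625 - 6\right) 9 = 619 \cdot 9 = 5571$)
$M{\left(p \right)} = -156$
$- M{\left(X \right)} = \left(-1\right) \left(-156\right) = 156$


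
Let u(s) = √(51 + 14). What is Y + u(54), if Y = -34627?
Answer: -34627 + √65 ≈ -34619.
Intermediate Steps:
u(s) = √65
Y + u(54) = -34627 + √65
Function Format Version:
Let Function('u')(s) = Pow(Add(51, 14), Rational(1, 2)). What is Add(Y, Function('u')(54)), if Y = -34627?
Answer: Add(-34627, Pow(65, Rational(1, 2))) ≈ -34619.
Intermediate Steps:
Function('u')(s) = Pow(65, Rational(1, 2))
Add(Y, Function('u')(54)) = Add(-34627, Pow(65, Rational(1, 2)))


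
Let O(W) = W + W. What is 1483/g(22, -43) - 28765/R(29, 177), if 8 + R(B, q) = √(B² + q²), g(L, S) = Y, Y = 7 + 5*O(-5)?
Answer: -28754179/690279 - 28765*√32170/32106 ≈ -202.35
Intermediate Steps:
O(W) = 2*W
Y = -43 (Y = 7 + 5*(2*(-5)) = 7 + 5*(-10) = 7 - 50 = -43)
g(L, S) = -43
R(B, q) = -8 + √(B² + q²)
1483/g(22, -43) - 28765/R(29, 177) = 1483/(-43) - 28765/(-8 + √(29² + 177²)) = 1483*(-1/43) - 28765/(-8 + √(841 + 31329)) = -1483/43 - 28765/(-8 + √32170)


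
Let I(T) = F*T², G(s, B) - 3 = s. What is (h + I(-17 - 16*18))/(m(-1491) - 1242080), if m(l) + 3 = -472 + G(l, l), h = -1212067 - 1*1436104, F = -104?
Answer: 12322771/1244043 ≈ 9.9054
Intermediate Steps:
G(s, B) = 3 + s
I(T) = -104*T²
h = -2648171 (h = -1212067 - 1436104 = -2648171)
m(l) = -472 + l (m(l) = -3 + (-472 + (3 + l)) = -3 + (-469 + l) = -472 + l)
(h + I(-17 - 16*18))/(m(-1491) - 1242080) = (-2648171 - 104*(-17 - 16*18)²)/((-472 - 1491) - 1242080) = (-2648171 - 104*(-17 - 288)²)/(-1963 - 1242080) = (-2648171 - 104*(-305)²)/(-1244043) = (-2648171 - 104*93025)*(-1/1244043) = (-2648171 - 9674600)*(-1/1244043) = -12322771*(-1/1244043) = 12322771/1244043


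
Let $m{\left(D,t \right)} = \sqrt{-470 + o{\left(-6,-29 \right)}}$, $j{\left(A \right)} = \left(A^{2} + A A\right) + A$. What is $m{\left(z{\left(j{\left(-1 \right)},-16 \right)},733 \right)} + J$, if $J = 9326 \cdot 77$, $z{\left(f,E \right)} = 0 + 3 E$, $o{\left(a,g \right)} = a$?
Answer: $718102 + 2 i \sqrt{119} \approx 7.181 \cdot 10^{5} + 21.817 i$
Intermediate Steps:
$j{\left(A \right)} = A + 2 A^{2}$ ($j{\left(A \right)} = \left(A^{2} + A^{2}\right) + A = 2 A^{2} + A = A + 2 A^{2}$)
$z{\left(f,E \right)} = 3 E$
$m{\left(D,t \right)} = 2 i \sqrt{119}$ ($m{\left(D,t \right)} = \sqrt{-470 - 6} = \sqrt{-476} = 2 i \sqrt{119}$)
$J = 718102$
$m{\left(z{\left(j{\left(-1 \right)},-16 \right)},733 \right)} + J = 2 i \sqrt{119} + 718102 = 718102 + 2 i \sqrt{119}$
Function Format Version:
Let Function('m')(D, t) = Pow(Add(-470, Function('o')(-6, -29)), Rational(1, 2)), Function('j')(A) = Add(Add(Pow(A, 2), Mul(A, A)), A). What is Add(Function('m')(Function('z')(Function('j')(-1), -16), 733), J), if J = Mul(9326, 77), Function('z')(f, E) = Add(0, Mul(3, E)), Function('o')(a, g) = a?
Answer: Add(718102, Mul(2, I, Pow(119, Rational(1, 2)))) ≈ Add(7.1810e+5, Mul(21.817, I))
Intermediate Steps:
Function('j')(A) = Add(A, Mul(2, Pow(A, 2))) (Function('j')(A) = Add(Add(Pow(A, 2), Pow(A, 2)), A) = Add(Mul(2, Pow(A, 2)), A) = Add(A, Mul(2, Pow(A, 2))))
Function('z')(f, E) = Mul(3, E)
Function('m')(D, t) = Mul(2, I, Pow(119, Rational(1, 2))) (Function('m')(D, t) = Pow(Add(-470, -6), Rational(1, 2)) = Pow(-476, Rational(1, 2)) = Mul(2, I, Pow(119, Rational(1, 2))))
J = 718102
Add(Function('m')(Function('z')(Function('j')(-1), -16), 733), J) = Add(Mul(2, I, Pow(119, Rational(1, 2))), 718102) = Add(718102, Mul(2, I, Pow(119, Rational(1, 2))))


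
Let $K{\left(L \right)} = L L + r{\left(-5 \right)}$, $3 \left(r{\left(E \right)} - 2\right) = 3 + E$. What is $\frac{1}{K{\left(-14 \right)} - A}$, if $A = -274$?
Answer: $\frac{3}{1414} \approx 0.0021216$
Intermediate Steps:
$r{\left(E \right)} = 3 + \frac{E}{3}$ ($r{\left(E \right)} = 2 + \frac{3 + E}{3} = 2 + \left(1 + \frac{E}{3}\right) = 3 + \frac{E}{3}$)
$K{\left(L \right)} = \frac{4}{3} + L^{2}$ ($K{\left(L \right)} = L L + \left(3 + \frac{1}{3} \left(-5\right)\right) = L^{2} + \left(3 - \frac{5}{3}\right) = L^{2} + \frac{4}{3} = \frac{4}{3} + L^{2}$)
$\frac{1}{K{\left(-14 \right)} - A} = \frac{1}{\left(\frac{4}{3} + \left(-14\right)^{2}\right) - -274} = \frac{1}{\left(\frac{4}{3} + 196\right) + 274} = \frac{1}{\frac{592}{3} + 274} = \frac{1}{\frac{1414}{3}} = \frac{3}{1414}$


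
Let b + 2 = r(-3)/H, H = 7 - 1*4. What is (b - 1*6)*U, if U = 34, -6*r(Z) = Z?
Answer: -799/3 ≈ -266.33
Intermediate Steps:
r(Z) = -Z/6
H = 3 (H = 7 - 4 = 3)
b = -11/6 (b = -2 - 1/6*(-3)/3 = -2 + (1/2)*(1/3) = -2 + 1/6 = -11/6 ≈ -1.8333)
(b - 1*6)*U = (-11/6 - 1*6)*34 = (-11/6 - 6)*34 = -47/6*34 = -799/3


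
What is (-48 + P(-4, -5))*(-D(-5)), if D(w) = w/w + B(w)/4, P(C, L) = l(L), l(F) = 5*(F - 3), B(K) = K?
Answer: -22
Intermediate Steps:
l(F) = -15 + 5*F (l(F) = 5*(-3 + F) = -15 + 5*F)
P(C, L) = -15 + 5*L
D(w) = 1 + w/4 (D(w) = w/w + w/4 = 1 + w*(1/4) = 1 + w/4)
(-48 + P(-4, -5))*(-D(-5)) = (-48 + (-15 + 5*(-5)))*(-(1 + (1/4)*(-5))) = (-48 + (-15 - 25))*(-(1 - 5/4)) = (-48 - 40)*(-1*(-1/4)) = -88*1/4 = -22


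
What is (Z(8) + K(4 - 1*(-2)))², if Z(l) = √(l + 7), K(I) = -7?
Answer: (7 - √15)² ≈ 9.7782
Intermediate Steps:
Z(l) = √(7 + l)
(Z(8) + K(4 - 1*(-2)))² = (√(7 + 8) - 7)² = (√15 - 7)² = (-7 + √15)²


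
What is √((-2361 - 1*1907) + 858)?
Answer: I*√3410 ≈ 58.395*I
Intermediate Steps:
√((-2361 - 1*1907) + 858) = √((-2361 - 1907) + 858) = √(-4268 + 858) = √(-3410) = I*√3410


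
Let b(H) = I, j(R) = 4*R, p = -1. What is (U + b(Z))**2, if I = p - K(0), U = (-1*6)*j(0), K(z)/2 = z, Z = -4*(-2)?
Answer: 1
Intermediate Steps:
Z = 8
K(z) = 2*z
U = 0 (U = (-1*6)*(4*0) = -6*0 = 0)
I = -1 (I = -1 - 2*0 = -1 - 1*0 = -1 + 0 = -1)
b(H) = -1
(U + b(Z))**2 = (0 - 1)**2 = (-1)**2 = 1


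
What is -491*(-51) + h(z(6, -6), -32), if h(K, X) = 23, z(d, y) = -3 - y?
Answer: 25064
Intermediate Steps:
-491*(-51) + h(z(6, -6), -32) = -491*(-51) + 23 = 25041 + 23 = 25064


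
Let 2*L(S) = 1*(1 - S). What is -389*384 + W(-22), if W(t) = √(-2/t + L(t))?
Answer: -149376 + √5610/22 ≈ -1.4937e+5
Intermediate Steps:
L(S) = ½ - S/2 (L(S) = (1*(1 - S))/2 = (1 - S)/2 = ½ - S/2)
W(t) = √(½ - 2/t - t/2) (W(t) = √(-2/t + (½ - t/2)) = √(½ - 2/t - t/2))
-389*384 + W(-22) = -389*384 + √(2 - 8/(-22) - 2*(-22))/2 = -149376 + √(2 - 8*(-1/22) + 44)/2 = -149376 + √(2 + 4/11 + 44)/2 = -149376 + √(510/11)/2 = -149376 + (√5610/11)/2 = -149376 + √5610/22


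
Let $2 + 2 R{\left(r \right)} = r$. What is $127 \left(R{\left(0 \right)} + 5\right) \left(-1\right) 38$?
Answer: $-19304$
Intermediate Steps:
$R{\left(r \right)} = -1 + \frac{r}{2}$
$127 \left(R{\left(0 \right)} + 5\right) \left(-1\right) 38 = 127 \left(\left(-1 + \frac{1}{2} \cdot 0\right) + 5\right) \left(-1\right) 38 = 127 \left(\left(-1 + 0\right) + 5\right) \left(-1\right) 38 = 127 \left(-1 + 5\right) \left(-1\right) 38 = 127 \cdot 4 \left(-1\right) 38 = 127 \left(-4\right) 38 = \left(-508\right) 38 = -19304$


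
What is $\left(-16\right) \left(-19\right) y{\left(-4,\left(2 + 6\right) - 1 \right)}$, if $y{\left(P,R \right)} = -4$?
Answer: $-1216$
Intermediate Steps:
$\left(-16\right) \left(-19\right) y{\left(-4,\left(2 + 6\right) - 1 \right)} = \left(-16\right) \left(-19\right) \left(-4\right) = 304 \left(-4\right) = -1216$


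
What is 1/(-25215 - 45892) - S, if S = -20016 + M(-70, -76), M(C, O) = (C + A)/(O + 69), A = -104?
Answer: 9950571359/497749 ≈ 19991.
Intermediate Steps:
M(C, O) = (-104 + C)/(69 + O) (M(C, O) = (C - 104)/(O + 69) = (-104 + C)/(69 + O))
S = -139938/7 (S = -20016 + (-104 - 70)/(69 - 76) = -20016 - 174/(-7) = -20016 - ⅐*(-174) = -20016 + 174/7 = -139938/7 ≈ -19991.)
1/(-25215 - 45892) - S = 1/(-25215 - 45892) - 1*(-139938/7) = 1/(-71107) + 139938/7 = -1/71107 + 139938/7 = 9950571359/497749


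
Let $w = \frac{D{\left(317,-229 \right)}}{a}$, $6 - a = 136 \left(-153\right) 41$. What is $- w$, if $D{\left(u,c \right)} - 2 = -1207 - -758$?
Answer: $\frac{149}{284378} \approx 0.00052395$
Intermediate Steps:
$D{\left(u,c \right)} = -447$ ($D{\left(u,c \right)} = 2 - 449 = -447$)
$a = 853134$ ($a = 6 - 136 \left(-153\right) 41 = 6 - \left(-20808\right) 41 = 6 - -853128 = 6 + 853128 = 853134$)
$w = - \frac{149}{284378}$ ($w = - \frac{447}{853134} = \left(-447\right) \frac{1}{853134} = - \frac{149}{284378} \approx -0.00052395$)
$- w = \left(-1\right) \left(- \frac{149}{284378}\right) = \frac{149}{284378}$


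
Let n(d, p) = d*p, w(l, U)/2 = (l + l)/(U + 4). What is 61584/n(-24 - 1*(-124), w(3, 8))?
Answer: 15396/25 ≈ 615.84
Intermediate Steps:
w(l, U) = 4*l/(4 + U) (w(l, U) = 2*((l + l)/(U + 4)) = 2*((2*l)/(4 + U)) = 2*(2*l/(4 + U)) = 4*l/(4 + U))
61584/n(-24 - 1*(-124), w(3, 8)) = 61584/(((-24 - 1*(-124))*(4*3/(4 + 8)))) = 61584/(((-24 + 124)*(4*3/12))) = 61584/((100*(4*3*(1/12)))) = 61584/((100*1)) = 61584/100 = 61584*(1/100) = 15396/25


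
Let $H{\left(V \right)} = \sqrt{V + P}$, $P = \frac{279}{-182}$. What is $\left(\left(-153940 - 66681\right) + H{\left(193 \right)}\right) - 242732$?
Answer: $-463353 + \frac{\sqrt{6342154}}{182} \approx -4.6334 \cdot 10^{5}$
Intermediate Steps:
$P = - \frac{279}{182}$ ($P = 279 \left(- \frac{1}{182}\right) = - \frac{279}{182} \approx -1.533$)
$H{\left(V \right)} = \sqrt{- \frac{279}{182} + V}$ ($H{\left(V \right)} = \sqrt{V - \frac{279}{182}} = \sqrt{- \frac{279}{182} + V}$)
$\left(\left(-153940 - 66681\right) + H{\left(193 \right)}\right) - 242732 = \left(\left(-153940 - 66681\right) + \frac{\sqrt{-50778 + 33124 \cdot 193}}{182}\right) - 242732 = \left(-220621 + \frac{\sqrt{-50778 + 6392932}}{182}\right) - 242732 = \left(-220621 + \frac{\sqrt{6342154}}{182}\right) - 242732 = -463353 + \frac{\sqrt{6342154}}{182}$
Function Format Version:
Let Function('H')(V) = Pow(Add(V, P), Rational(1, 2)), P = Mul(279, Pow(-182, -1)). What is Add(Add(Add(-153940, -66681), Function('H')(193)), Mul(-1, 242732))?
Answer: Add(-463353, Mul(Rational(1, 182), Pow(6342154, Rational(1, 2)))) ≈ -4.6334e+5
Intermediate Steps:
P = Rational(-279, 182) (P = Mul(279, Rational(-1, 182)) = Rational(-279, 182) ≈ -1.5330)
Function('H')(V) = Pow(Add(Rational(-279, 182), V), Rational(1, 2)) (Function('H')(V) = Pow(Add(V, Rational(-279, 182)), Rational(1, 2)) = Pow(Add(Rational(-279, 182), V), Rational(1, 2)))
Add(Add(Add(-153940, -66681), Function('H')(193)), Mul(-1, 242732)) = Add(Add(Add(-153940, -66681), Mul(Rational(1, 182), Pow(Add(-50778, Mul(33124, 193)), Rational(1, 2)))), Mul(-1, 242732)) = Add(Add(-220621, Mul(Rational(1, 182), Pow(Add(-50778, 6392932), Rational(1, 2)))), -242732) = Add(Add(-220621, Mul(Rational(1, 182), Pow(6342154, Rational(1, 2)))), -242732) = Add(-463353, Mul(Rational(1, 182), Pow(6342154, Rational(1, 2))))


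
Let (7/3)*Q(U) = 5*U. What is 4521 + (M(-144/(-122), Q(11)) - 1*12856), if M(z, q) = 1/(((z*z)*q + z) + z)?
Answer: -7641902033/916848 ≈ -8335.0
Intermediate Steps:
Q(U) = 15*U/7 (Q(U) = 3*(5*U)/7 = 15*U/7)
M(z, q) = 1/(2*z + q*z**2) (M(z, q) = 1/((z**2*q + z) + z) = 1/((q*z**2 + z) + z) = 1/((z + q*z**2) + z) = 1/(2*z + q*z**2))
4521 + (M(-144/(-122), Q(11)) - 1*12856) = 4521 + (1/(((-144/(-122)))*(2 + ((15/7)*11)*(-144/(-122)))) - 1*12856) = 4521 + (1/(((-144*(-1/122)))*(2 + 165*(-144*(-1/122))/7)) - 12856) = 4521 + (1/((72/61)*(2 + (165/7)*(72/61))) - 12856) = 4521 + (61/(72*(2 + 11880/427)) - 12856) = 4521 + (61/(72*(12734/427)) - 12856) = 4521 + ((61/72)*(427/12734) - 12856) = 4521 + (26047/916848 - 12856) = 4521 - 11786971841/916848 = -7641902033/916848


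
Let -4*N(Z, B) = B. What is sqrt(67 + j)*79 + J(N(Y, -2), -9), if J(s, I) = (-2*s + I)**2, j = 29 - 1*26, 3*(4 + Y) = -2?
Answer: 100 + 79*sqrt(70) ≈ 760.96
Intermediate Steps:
Y = -14/3 (Y = -4 + (1/3)*(-2) = -4 - 2/3 = -14/3 ≈ -4.6667)
j = 3 (j = 29 - 26 = 3)
N(Z, B) = -B/4
J(s, I) = (I - 2*s)**2
sqrt(67 + j)*79 + J(N(Y, -2), -9) = sqrt(67 + 3)*79 + (-9 - (-1)*(-2)/2)**2 = sqrt(70)*79 + (-9 - 2*1/2)**2 = 79*sqrt(70) + (-9 - 1)**2 = 79*sqrt(70) + (-10)**2 = 79*sqrt(70) + 100 = 100 + 79*sqrt(70)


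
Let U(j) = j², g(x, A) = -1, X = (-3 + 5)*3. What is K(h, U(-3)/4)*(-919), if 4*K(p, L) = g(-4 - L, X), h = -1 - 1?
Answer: 919/4 ≈ 229.75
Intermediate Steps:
X = 6 (X = 2*3 = 6)
h = -2
K(p, L) = -¼ (K(p, L) = (¼)*(-1) = -¼)
K(h, U(-3)/4)*(-919) = -¼*(-919) = 919/4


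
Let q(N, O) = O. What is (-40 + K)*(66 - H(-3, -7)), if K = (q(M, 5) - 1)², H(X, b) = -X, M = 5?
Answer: -1512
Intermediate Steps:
K = 16 (K = (5 - 1)² = 4² = 16)
(-40 + K)*(66 - H(-3, -7)) = (-40 + 16)*(66 - (-1)*(-3)) = -24*(66 - 1*3) = -24*(66 - 3) = -24*63 = -1512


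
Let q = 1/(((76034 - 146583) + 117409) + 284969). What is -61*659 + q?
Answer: -13339193970/331829 ≈ -40199.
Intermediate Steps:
q = 1/331829 (q = 1/((-70549 + 117409) + 284969) = 1/(46860 + 284969) = 1/331829 ≈ 3.0136e-6)
-61*659 + q = -61*659 + 1/331829 = -40199 + 1/331829 = -13339193970/331829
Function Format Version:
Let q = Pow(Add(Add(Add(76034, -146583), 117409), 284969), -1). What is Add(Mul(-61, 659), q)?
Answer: Rational(-13339193970, 331829) ≈ -40199.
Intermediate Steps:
q = Rational(1, 331829) (q = Pow(Add(Add(-70549, 117409), 284969), -1) = Pow(Add(46860, 284969), -1) = Pow(331829, -1) = Rational(1, 331829) ≈ 3.0136e-6)
Add(Mul(-61, 659), q) = Add(Mul(-61, 659), Rational(1, 331829)) = Add(-40199, Rational(1, 331829)) = Rational(-13339193970, 331829)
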